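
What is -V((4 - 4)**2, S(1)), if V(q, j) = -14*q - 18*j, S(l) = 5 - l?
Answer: 72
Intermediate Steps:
V(q, j) = -18*j - 14*q
-V((4 - 4)**2, S(1)) = -(-18*(5 - 1*1) - 14*(4 - 4)**2) = -(-18*(5 - 1) - 14*0**2) = -(-18*4 - 14*0) = -(-72 + 0) = -1*(-72) = 72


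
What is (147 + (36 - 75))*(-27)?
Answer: -2916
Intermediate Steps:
(147 + (36 - 75))*(-27) = (147 - 39)*(-27) = 108*(-27) = -2916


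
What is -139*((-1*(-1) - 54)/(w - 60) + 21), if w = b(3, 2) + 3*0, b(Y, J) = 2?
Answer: -176669/58 ≈ -3046.0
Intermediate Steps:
w = 2 (w = 2 + 3*0 = 2 + 0 = 2)
-139*((-1*(-1) - 54)/(w - 60) + 21) = -139*((-1*(-1) - 54)/(2 - 60) + 21) = -139*((1 - 54)/(-58) + 21) = -139*(-53*(-1/58) + 21) = -139*(53/58 + 21) = -139*1271/58 = -176669/58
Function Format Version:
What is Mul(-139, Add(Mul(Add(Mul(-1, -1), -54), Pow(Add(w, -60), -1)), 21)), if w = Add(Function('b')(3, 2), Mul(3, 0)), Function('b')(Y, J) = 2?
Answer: Rational(-176669, 58) ≈ -3046.0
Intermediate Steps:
w = 2 (w = Add(2, Mul(3, 0)) = Add(2, 0) = 2)
Mul(-139, Add(Mul(Add(Mul(-1, -1), -54), Pow(Add(w, -60), -1)), 21)) = Mul(-139, Add(Mul(Add(Mul(-1, -1), -54), Pow(Add(2, -60), -1)), 21)) = Mul(-139, Add(Mul(Add(1, -54), Pow(-58, -1)), 21)) = Mul(-139, Add(Mul(-53, Rational(-1, 58)), 21)) = Mul(-139, Add(Rational(53, 58), 21)) = Mul(-139, Rational(1271, 58)) = Rational(-176669, 58)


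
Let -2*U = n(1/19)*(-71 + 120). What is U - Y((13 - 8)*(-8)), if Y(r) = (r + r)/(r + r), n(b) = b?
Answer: -87/38 ≈ -2.2895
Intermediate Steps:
U = -49/38 (U = -(-71 + 120)/(2*19) = -49/38 ≈ -1.2895)
Y(r) = 1 (Y(r) = (2*r)/((2*r)) = (2*r)*(1/(2*r)) = 1)
U - Y((13 - 8)*(-8)) = -49/38 - 1*1 = -49/38 - 1 = -87/38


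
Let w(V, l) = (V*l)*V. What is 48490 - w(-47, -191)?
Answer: 470409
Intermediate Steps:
w(V, l) = l*V²
48490 - w(-47, -191) = 48490 - (-191)*(-47)² = 48490 - (-191)*2209 = 48490 - 1*(-421919) = 48490 + 421919 = 470409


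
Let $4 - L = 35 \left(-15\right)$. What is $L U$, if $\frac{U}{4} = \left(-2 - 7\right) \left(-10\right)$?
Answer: $190440$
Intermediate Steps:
$L = 529$ ($L = 4 - 35 \left(-15\right) = 4 - -525 = 4 + 525 = 529$)
$U = 360$ ($U = 4 \left(-2 - 7\right) \left(-10\right) = 4 \left(\left(-9\right) \left(-10\right)\right) = 4 \cdot 90 = 360$)
$L U = 529 \cdot 360 = 190440$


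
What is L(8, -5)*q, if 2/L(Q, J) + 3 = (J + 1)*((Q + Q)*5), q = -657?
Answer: 1314/323 ≈ 4.0681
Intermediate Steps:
L(Q, J) = 2/(-3 + 10*Q*(1 + J)) (L(Q, J) = 2/(-3 + (J + 1)*((Q + Q)*5)) = 2/(-3 + (1 + J)*((2*Q)*5)) = 2/(-3 + (1 + J)*(10*Q)) = 2/(-3 + 10*Q*(1 + J)))
L(8, -5)*q = (2/(-3 + 10*8 + 10*(-5)*8))*(-657) = (2/(-3 + 80 - 400))*(-657) = (2/(-323))*(-657) = (2*(-1/323))*(-657) = -2/323*(-657) = 1314/323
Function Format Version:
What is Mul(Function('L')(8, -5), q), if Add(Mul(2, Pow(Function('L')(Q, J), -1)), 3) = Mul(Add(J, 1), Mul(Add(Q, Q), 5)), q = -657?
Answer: Rational(1314, 323) ≈ 4.0681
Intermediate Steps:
Function('L')(Q, J) = Mul(2, Pow(Add(-3, Mul(10, Q, Add(1, J))), -1)) (Function('L')(Q, J) = Mul(2, Pow(Add(-3, Mul(Add(J, 1), Mul(Add(Q, Q), 5))), -1)) = Mul(2, Pow(Add(-3, Mul(Add(1, J), Mul(Mul(2, Q), 5))), -1)) = Mul(2, Pow(Add(-3, Mul(Add(1, J), Mul(10, Q))), -1)) = Mul(2, Pow(Add(-3, Mul(10, Q, Add(1, J))), -1)))
Mul(Function('L')(8, -5), q) = Mul(Mul(2, Pow(Add(-3, Mul(10, 8), Mul(10, -5, 8)), -1)), -657) = Mul(Mul(2, Pow(Add(-3, 80, -400), -1)), -657) = Mul(Mul(2, Pow(-323, -1)), -657) = Mul(Mul(2, Rational(-1, 323)), -657) = Mul(Rational(-2, 323), -657) = Rational(1314, 323)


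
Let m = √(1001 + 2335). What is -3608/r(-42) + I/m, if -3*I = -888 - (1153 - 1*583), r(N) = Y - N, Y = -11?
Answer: -3608/31 + 81*√834/278 ≈ -107.97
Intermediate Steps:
r(N) = -11 - N
I = 486 (I = -(-888 - (1153 - 1*583))/3 = -(-888 - (1153 - 583))/3 = -(-888 - 1*570)/3 = -(-888 - 570)/3 = -⅓*(-1458) = 486)
m = 2*√834 (m = √3336 = 2*√834 ≈ 57.758)
-3608/r(-42) + I/m = -3608/(-11 - 1*(-42)) + 486/((2*√834)) = -3608/(-11 + 42) + 486*(√834/1668) = -3608/31 + 81*√834/278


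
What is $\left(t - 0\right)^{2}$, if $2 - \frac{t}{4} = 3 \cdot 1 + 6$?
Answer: $784$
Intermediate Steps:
$t = -28$ ($t = 8 - 4 \left(3 \cdot 1 + 6\right) = 8 - 4 \left(3 + 6\right) = 8 - 36 = -28$)
$\left(t - 0\right)^{2} = \left(-28 - 0\right)^{2} = \left(-28 + 0\right)^{2} = \left(-28\right)^{2} = 784$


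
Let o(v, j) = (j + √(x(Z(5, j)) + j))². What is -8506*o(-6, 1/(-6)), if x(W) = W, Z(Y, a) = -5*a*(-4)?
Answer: 531625/18 + 4253*I*√14/3 ≈ 29535.0 + 5304.4*I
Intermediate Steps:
Z(Y, a) = 20*a
o(v, j) = (j + √21*√j)² (o(v, j) = (j + √(20*j + j))² = (j + √(21*j))² = (j + √21*√j)²)
-8506*o(-6, 1/(-6)) = -8506*(1/(-6) + √21*√(1/(-6)))² = -8506*(-⅙ + √21*√(-⅙))² = -8506*(-⅙ + √21*(I*√6/6))² = -8506*(-⅙ + I*√14/2)²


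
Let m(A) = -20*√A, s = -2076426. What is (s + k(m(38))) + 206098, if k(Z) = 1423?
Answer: -1868905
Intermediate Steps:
(s + k(m(38))) + 206098 = (-2076426 + 1423) + 206098 = -2075003 + 206098 = -1868905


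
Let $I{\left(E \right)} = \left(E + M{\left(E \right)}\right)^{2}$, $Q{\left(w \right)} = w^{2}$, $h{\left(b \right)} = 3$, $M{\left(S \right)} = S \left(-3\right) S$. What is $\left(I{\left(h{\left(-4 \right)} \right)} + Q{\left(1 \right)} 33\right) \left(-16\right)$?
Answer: $-9744$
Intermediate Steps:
$M{\left(S \right)} = - 3 S^{2}$ ($M{\left(S \right)} = - 3 S S = - 3 S^{2}$)
$I{\left(E \right)} = \left(E - 3 E^{2}\right)^{2}$
$\left(I{\left(h{\left(-4 \right)} \right)} + Q{\left(1 \right)} 33\right) \left(-16\right) = \left(3^{2} \left(-1 + 3 \cdot 3\right)^{2} + 1^{2} \cdot 33\right) \left(-16\right) = \left(9 \left(-1 + 9\right)^{2} + 1 \cdot 33\right) \left(-16\right) = \left(9 \cdot 8^{2} + 33\right) \left(-16\right) = \left(9 \cdot 64 + 33\right) \left(-16\right) = \left(576 + 33\right) \left(-16\right) = 609 \left(-16\right) = -9744$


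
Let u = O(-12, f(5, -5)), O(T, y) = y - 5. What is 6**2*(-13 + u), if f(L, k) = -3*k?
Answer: -108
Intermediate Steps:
O(T, y) = -5 + y
u = 10 (u = -5 - 3*(-5) = -5 + 15 = 10)
6**2*(-13 + u) = 6**2*(-13 + 10) = 36*(-3) = -108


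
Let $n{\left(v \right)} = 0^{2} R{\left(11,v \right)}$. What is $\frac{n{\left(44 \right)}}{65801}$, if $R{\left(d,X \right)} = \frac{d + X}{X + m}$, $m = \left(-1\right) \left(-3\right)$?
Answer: $0$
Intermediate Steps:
$m = 3$
$R{\left(d,X \right)} = \frac{X + d}{3 + X}$ ($R{\left(d,X \right)} = \frac{d + X}{X + 3} = \frac{X + d}{3 + X}$)
$n{\left(v \right)} = 0$ ($n{\left(v \right)} = 0^{2} \frac{v + 11}{3 + v} = 0 \frac{11 + v}{3 + v} = 0$)
$\frac{n{\left(44 \right)}}{65801} = \frac{0}{65801} = 0 \cdot \frac{1}{65801} = 0$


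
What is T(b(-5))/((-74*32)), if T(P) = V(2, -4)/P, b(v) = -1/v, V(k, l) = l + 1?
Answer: 15/2368 ≈ 0.0063345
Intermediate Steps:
V(k, l) = 1 + l
T(P) = -3/P (T(P) = (1 - 4)/P = -3/P)
T(b(-5))/((-74*32)) = (-3/((-1/(-5))))/((-74*32)) = -3/((-1*(-1/5)))/(-2368) = -3/1/5*(-1/2368) = -3*5*(-1/2368) = -15*(-1/2368) = 15/2368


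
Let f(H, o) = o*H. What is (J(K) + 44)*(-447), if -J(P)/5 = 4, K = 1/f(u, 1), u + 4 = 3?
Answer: -10728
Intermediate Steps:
u = -1 (u = -4 + 3 = -1)
f(H, o) = H*o
K = -1 (K = 1/(-1*1) = 1/(-1) = -1)
J(P) = -20 (J(P) = -5*4 = -20)
(J(K) + 44)*(-447) = (-20 + 44)*(-447) = 24*(-447) = -10728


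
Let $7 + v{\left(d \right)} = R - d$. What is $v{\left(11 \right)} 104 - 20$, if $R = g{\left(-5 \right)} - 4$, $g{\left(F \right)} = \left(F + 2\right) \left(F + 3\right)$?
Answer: $-1684$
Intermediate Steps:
$g{\left(F \right)} = \left(2 + F\right) \left(3 + F\right)$
$R = 2$ ($R = \left(6 + \left(-5\right)^{2} + 5 \left(-5\right)\right) - 4 = \left(6 + 25 - 25\right) - 4 = 6 - 4 = 2$)
$v{\left(d \right)} = -5 - d$ ($v{\left(d \right)} = -7 - \left(-2 + d\right) = -5 - d$)
$v{\left(11 \right)} 104 - 20 = \left(-5 - 11\right) 104 - 20 = \left(-16\right) 104 - 20 = -1664 - 20 = -1684$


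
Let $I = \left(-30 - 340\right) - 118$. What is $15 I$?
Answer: $-7320$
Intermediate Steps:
$I = -488$ ($I = -370 - 118 = -488$)
$15 I = 15 \left(-488\right) = -7320$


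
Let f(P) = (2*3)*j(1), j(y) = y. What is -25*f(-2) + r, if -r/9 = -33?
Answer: 147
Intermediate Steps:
r = 297 (r = -9*(-33) = 297)
f(P) = 6 (f(P) = (2*3)*1 = 6*1 = 6)
-25*f(-2) + r = -25*6 + 297 = -150 + 297 = 147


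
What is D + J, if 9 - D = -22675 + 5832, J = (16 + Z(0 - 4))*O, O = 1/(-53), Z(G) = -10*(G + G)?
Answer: 893060/53 ≈ 16850.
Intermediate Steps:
Z(G) = -20*G
O = -1/53 ≈ -0.018868
J = -96/53 (J = (16 - 20*(0 - 4))*(-1/53) = (16 - 20*(-4))*(-1/53) = (16 + 80)*(-1/53) = 96*(-1/53) = -96/53 ≈ -1.8113)
D = 16852 (D = 9 - (-22675 + 5832) = 9 - 1*(-16843) = 9 + 16843 = 16852)
D + J = 16852 - 96/53 = 893060/53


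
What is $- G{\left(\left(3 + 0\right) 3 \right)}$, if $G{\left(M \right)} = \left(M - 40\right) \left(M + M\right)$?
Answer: $558$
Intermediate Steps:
$G{\left(M \right)} = 2 M \left(-40 + M\right)$ ($G{\left(M \right)} = \left(-40 + M\right) 2 M = 2 M \left(-40 + M\right)$)
$- G{\left(\left(3 + 0\right) 3 \right)} = - 2 \left(3 + 0\right) 3 \left(-40 + \left(3 + 0\right) 3\right) = - 2 \cdot 3 \cdot 3 \left(-40 + 3 \cdot 3\right) = - 2 \cdot 9 \left(-40 + 9\right) = - 2 \cdot 9 \left(-31\right) = \left(-1\right) \left(-558\right) = 558$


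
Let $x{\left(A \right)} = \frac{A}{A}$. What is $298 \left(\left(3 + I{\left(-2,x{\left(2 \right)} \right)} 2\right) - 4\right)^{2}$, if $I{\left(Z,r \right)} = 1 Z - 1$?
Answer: $14602$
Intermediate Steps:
$x{\left(A \right)} = 1$
$I{\left(Z,r \right)} = -1 + Z$ ($I{\left(Z,r \right)} = Z - 1 = -1 + Z$)
$298 \left(\left(3 + I{\left(-2,x{\left(2 \right)} \right)} 2\right) - 4\right)^{2} = 298 \left(\left(3 + \left(-1 - 2\right) 2\right) - 4\right)^{2} = 298 \left(\left(3 - 6\right) - 4\right)^{2} = 298 \left(-3 - 4\right)^{2} = 298 \left(-7\right)^{2} = 298 \cdot 49 = 14602$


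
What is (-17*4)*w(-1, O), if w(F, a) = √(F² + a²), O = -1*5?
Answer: -68*√26 ≈ -346.73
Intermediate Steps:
O = -5
(-17*4)*w(-1, O) = (-17*4)*√((-1)² + (-5)²) = -68*√(1 + 25) = -68*√26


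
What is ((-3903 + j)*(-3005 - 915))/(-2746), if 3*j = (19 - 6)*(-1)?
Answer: -22975120/4119 ≈ -5577.8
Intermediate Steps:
j = -13/3 (j = ((19 - 6)*(-1))/3 = (13*(-1))/3 = (⅓)*(-13) = -13/3 ≈ -4.3333)
((-3903 + j)*(-3005 - 915))/(-2746) = ((-3903 - 13/3)*(-3005 - 915))/(-2746) = -11722/3*(-3920)*(-1/2746) = (45950240/3)*(-1/2746) = -22975120/4119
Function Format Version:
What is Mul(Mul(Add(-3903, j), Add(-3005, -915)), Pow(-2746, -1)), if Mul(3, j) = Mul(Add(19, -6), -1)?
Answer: Rational(-22975120, 4119) ≈ -5577.8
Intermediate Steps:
j = Rational(-13, 3) (j = Mul(Rational(1, 3), Mul(Add(19, -6), -1)) = Mul(Rational(1, 3), Mul(13, -1)) = Mul(Rational(1, 3), -13) = Rational(-13, 3) ≈ -4.3333)
Mul(Mul(Add(-3903, j), Add(-3005, -915)), Pow(-2746, -1)) = Mul(Mul(Add(-3903, Rational(-13, 3)), Add(-3005, -915)), Pow(-2746, -1)) = Mul(Mul(Rational(-11722, 3), -3920), Rational(-1, 2746)) = Mul(Rational(45950240, 3), Rational(-1, 2746)) = Rational(-22975120, 4119)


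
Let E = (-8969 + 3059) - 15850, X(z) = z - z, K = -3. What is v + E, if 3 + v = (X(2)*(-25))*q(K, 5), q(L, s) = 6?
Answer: -21763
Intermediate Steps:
X(z) = 0
v = -3 (v = -3 + (0*(-25))*6 = -3 + 0*6 = -3 + 0 = -3)
E = -21760 (E = -5910 - 15850 = -21760)
v + E = -3 - 21760 = -21763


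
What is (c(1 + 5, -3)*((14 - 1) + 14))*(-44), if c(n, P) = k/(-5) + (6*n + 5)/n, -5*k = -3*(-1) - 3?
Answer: -8118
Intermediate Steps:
k = 0 (k = -(-3*(-1) - 3)/5 = -(3 - 3)/5 = -⅕*0 = 0)
c(n, P) = (5 + 6*n)/n (c(n, P) = 0/(-5) + (6*n + 5)/n = 0*(-⅕) + (5 + 6*n)/n = 0 + (5 + 6*n)/n = (5 + 6*n)/n)
(c(1 + 5, -3)*((14 - 1) + 14))*(-44) = ((6 + 5/(1 + 5))*((14 - 1) + 14))*(-44) = ((6 + 5/6)*(13 + 14))*(-44) = ((6 + 5*(⅙))*27)*(-44) = ((6 + ⅚)*27)*(-44) = ((41/6)*27)*(-44) = (369/2)*(-44) = -8118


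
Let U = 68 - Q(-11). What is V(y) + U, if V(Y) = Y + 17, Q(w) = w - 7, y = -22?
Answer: 81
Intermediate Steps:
Q(w) = -7 + w
V(Y) = 17 + Y
U = 86 (U = 68 - (-7 - 11) = 68 - 1*(-18) = 68 + 18 = 86)
V(y) + U = (17 - 22) + 86 = -5 + 86 = 81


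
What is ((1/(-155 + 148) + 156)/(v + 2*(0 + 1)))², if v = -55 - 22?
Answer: 1190281/275625 ≈ 4.3185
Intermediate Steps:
v = -77
((1/(-155 + 148) + 156)/(v + 2*(0 + 1)))² = ((1/(-155 + 148) + 156)/(-77 + 2*(0 + 1)))² = ((1/(-7) + 156)/(-77 + 2*1))² = ((-⅐ + 156)/(-77 + 2))² = ((1091/7)/(-75))² = ((1091/7)*(-1/75))² = (-1091/525)² = 1190281/275625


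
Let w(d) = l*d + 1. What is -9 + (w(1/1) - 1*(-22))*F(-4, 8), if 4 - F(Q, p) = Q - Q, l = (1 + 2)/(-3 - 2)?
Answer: 403/5 ≈ 80.600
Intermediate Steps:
l = -⅗ (l = 3/(-5) = 3*(-⅕) = -⅗ ≈ -0.60000)
F(Q, p) = 4 (F(Q, p) = 4 - (Q - Q) = 4 - 1*0 = 4 + 0 = 4)
w(d) = 1 - 3*d/5 (w(d) = -3*d/5 + 1 = 1 - 3*d/5)
-9 + (w(1/1) - 1*(-22))*F(-4, 8) = -9 + ((1 - ⅗/1) - 1*(-22))*4 = -9 + ((1 - ⅗*1) + 22)*4 = -9 + ((1 - ⅗) + 22)*4 = -9 + (⅖ + 22)*4 = -9 + (112/5)*4 = -9 + 448/5 = 403/5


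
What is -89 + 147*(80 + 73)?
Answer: 22402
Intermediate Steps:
-89 + 147*(80 + 73) = -89 + 147*153 = -89 + 22491 = 22402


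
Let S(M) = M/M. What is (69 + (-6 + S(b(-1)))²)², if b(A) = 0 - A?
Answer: 8836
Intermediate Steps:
b(A) = -A
S(M) = 1
(69 + (-6 + S(b(-1)))²)² = (69 + (-6 + 1)²)² = (69 + (-5)²)² = (69 + 25)² = 94² = 8836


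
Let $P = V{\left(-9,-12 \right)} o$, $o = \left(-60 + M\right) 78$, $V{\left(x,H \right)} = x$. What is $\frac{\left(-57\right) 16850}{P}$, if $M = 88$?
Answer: $\frac{160075}{3276} \approx 48.863$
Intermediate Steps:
$o = 2184$ ($o = \left(-60 + 88\right) 78 = 28 \cdot 78 = 2184$)
$P = -19656$ ($P = \left(-9\right) 2184 = -19656$)
$\frac{\left(-57\right) 16850}{P} = \frac{\left(-57\right) 16850}{-19656} = \left(-960450\right) \left(- \frac{1}{19656}\right) = \frac{160075}{3276}$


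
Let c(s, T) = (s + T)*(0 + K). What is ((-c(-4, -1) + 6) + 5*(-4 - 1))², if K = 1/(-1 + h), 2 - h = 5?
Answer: 6561/16 ≈ 410.06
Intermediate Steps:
h = -3 (h = 2 - 1*5 = 2 - 5 = -3)
K = -¼ (K = 1/(-1 - 3) = 1/(-4) = -¼ ≈ -0.25000)
c(s, T) = -T/4 - s/4 (c(s, T) = (s + T)*(0 - ¼) = (T + s)*(-¼) = -T/4 - s/4)
((-c(-4, -1) + 6) + 5*(-4 - 1))² = ((-(-¼*(-1) - ¼*(-4)) + 6) + 5*(-4 - 1))² = ((-(¼ + 1) + 6) + 5*(-5))² = ((-1*5/4 + 6) - 25)² = ((-5/4 + 6) - 25)² = (19/4 - 25)² = (-81/4)² = 6561/16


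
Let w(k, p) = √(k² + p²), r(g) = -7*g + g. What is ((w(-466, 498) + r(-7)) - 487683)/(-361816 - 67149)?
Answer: 487641/428965 - 2*√116290/428965 ≈ 1.1352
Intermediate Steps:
r(g) = -6*g
((w(-466, 498) + r(-7)) - 487683)/(-361816 - 67149) = ((√((-466)² + 498²) - 6*(-7)) - 487683)/(-361816 - 67149) = ((√(217156 + 248004) + 42) - 487683)/(-428965) = ((√465160 + 42) - 487683)*(-1/428965) = ((2*√116290 + 42) - 487683)*(-1/428965) = ((42 + 2*√116290) - 487683)*(-1/428965) = (-487641 + 2*√116290)*(-1/428965) = 487641/428965 - 2*√116290/428965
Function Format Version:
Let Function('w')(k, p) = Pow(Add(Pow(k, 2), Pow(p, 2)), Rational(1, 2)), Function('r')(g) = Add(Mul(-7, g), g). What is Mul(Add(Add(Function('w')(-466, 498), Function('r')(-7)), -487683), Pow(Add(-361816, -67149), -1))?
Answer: Add(Rational(487641, 428965), Mul(Rational(-2, 428965), Pow(116290, Rational(1, 2)))) ≈ 1.1352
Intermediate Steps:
Function('r')(g) = Mul(-6, g)
Mul(Add(Add(Function('w')(-466, 498), Function('r')(-7)), -487683), Pow(Add(-361816, -67149), -1)) = Mul(Add(Add(Pow(Add(Pow(-466, 2), Pow(498, 2)), Rational(1, 2)), Mul(-6, -7)), -487683), Pow(Add(-361816, -67149), -1)) = Mul(Add(Add(Pow(Add(217156, 248004), Rational(1, 2)), 42), -487683), Pow(-428965, -1)) = Mul(Add(Add(Pow(465160, Rational(1, 2)), 42), -487683), Rational(-1, 428965)) = Mul(Add(Add(Mul(2, Pow(116290, Rational(1, 2))), 42), -487683), Rational(-1, 428965)) = Mul(Add(Add(42, Mul(2, Pow(116290, Rational(1, 2)))), -487683), Rational(-1, 428965)) = Mul(Add(-487641, Mul(2, Pow(116290, Rational(1, 2)))), Rational(-1, 428965)) = Add(Rational(487641, 428965), Mul(Rational(-2, 428965), Pow(116290, Rational(1, 2))))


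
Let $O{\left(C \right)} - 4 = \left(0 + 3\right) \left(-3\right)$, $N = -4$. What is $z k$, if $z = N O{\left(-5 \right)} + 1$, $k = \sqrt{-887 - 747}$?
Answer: $21 i \sqrt{1634} \approx 848.88 i$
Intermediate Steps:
$k = i \sqrt{1634}$ ($k = \sqrt{-1634} = i \sqrt{1634} \approx 40.423 i$)
$O{\left(C \right)} = -5$ ($O{\left(C \right)} = 4 + \left(0 + 3\right) \left(-3\right) = 4 + 3 \left(-3\right) = 4 - 9 = -5$)
$z = 21$ ($z = \left(-4\right) \left(-5\right) + 1 = 20 + 1 = 21$)
$z k = 21 i \sqrt{1634}$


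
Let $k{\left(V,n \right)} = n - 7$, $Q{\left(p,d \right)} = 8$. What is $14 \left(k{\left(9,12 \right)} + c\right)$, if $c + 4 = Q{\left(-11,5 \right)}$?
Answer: $126$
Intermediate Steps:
$c = 4$ ($c = -4 + 8 = 4$)
$k{\left(V,n \right)} = -7 + n$ ($k{\left(V,n \right)} = n - 7 = -7 + n$)
$14 \left(k{\left(9,12 \right)} + c\right) = 14 \left(\left(-7 + 12\right) + 4\right) = 14 \left(5 + 4\right) = 14 \cdot 9 = 126$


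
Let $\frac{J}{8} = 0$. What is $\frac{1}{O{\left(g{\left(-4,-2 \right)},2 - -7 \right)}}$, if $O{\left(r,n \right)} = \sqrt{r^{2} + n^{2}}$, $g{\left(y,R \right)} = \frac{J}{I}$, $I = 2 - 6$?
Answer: $\frac{1}{9} \approx 0.11111$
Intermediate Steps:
$J = 0$ ($J = 8 \cdot 0 = 0$)
$I = -4$ ($I = 2 - 6 = -4$)
$g{\left(y,R \right)} = 0$ ($g{\left(y,R \right)} = \frac{0}{-4} = 0 \left(- \frac{1}{4}\right) = 0$)
$O{\left(r,n \right)} = \sqrt{n^{2} + r^{2}}$
$\frac{1}{O{\left(g{\left(-4,-2 \right)},2 - -7 \right)}} = \frac{1}{\sqrt{\left(2 - -7\right)^{2} + 0^{2}}} = \frac{1}{\sqrt{\left(2 + 7\right)^{2} + 0}} = \frac{1}{\sqrt{9^{2} + 0}} = \frac{1}{\sqrt{81 + 0}} = \frac{1}{\sqrt{81}} = \frac{1}{9}$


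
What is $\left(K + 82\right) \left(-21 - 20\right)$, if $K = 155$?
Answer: $-9717$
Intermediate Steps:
$\left(K + 82\right) \left(-21 - 20\right) = \left(155 + 82\right) \left(-21 - 20\right) = 237 \left(-41\right) = -9717$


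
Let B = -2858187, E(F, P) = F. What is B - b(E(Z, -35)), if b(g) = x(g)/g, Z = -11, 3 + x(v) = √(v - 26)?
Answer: -31440060/11 + I*√37/11 ≈ -2.8582e+6 + 0.55298*I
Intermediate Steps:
x(v) = -3 + √(-26 + v) (x(v) = -3 + √(v - 26) = -3 + √(-26 + v))
b(g) = (-3 + √(-26 + g))/g
B - b(E(Z, -35)) = -2858187 - (-3 + √(-26 - 11))/(-11) = -2858187 - (-1)*(-3 + √(-37))/11 = -2858187 - (-1)*(-3 + I*√37)/11 = -2858187 - (3/11 - I*√37/11) = -2858187 + (-3/11 + I*√37/11) = -31440060/11 + I*√37/11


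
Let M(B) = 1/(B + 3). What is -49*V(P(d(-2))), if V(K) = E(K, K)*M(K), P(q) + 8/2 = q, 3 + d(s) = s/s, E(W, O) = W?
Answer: -98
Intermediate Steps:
d(s) = -2 (d(s) = -3 + s/s = -3 + 1 = -2)
M(B) = 1/(3 + B)
P(q) = -4 + q
V(K) = K/(3 + K)
-49*V(P(d(-2))) = -49*(-4 - 2)/(3 + (-4 - 2)) = -(-294)/(3 - 6) = -(-294)/(-3) = -(-294)*(-1)/3 = -49*2 = -98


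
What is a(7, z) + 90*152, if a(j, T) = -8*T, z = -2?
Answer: 13696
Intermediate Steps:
a(7, z) + 90*152 = -8*(-2) + 90*152 = 16 + 13680 = 13696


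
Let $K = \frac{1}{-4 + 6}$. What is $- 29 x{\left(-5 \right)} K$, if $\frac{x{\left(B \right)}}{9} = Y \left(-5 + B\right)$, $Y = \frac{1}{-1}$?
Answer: $-1305$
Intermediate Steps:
$Y = -1$
$K = \frac{1}{2} \approx 0.5$
$x{\left(B \right)} = 45 - 9 B$ ($x{\left(B \right)} = 9 \left(- (-5 + B)\right) = 9 \left(5 - B\right) = 45 - 9 B$)
$- 29 x{\left(-5 \right)} K = - 29 \left(45 - -45\right) \frac{1}{2} = - 29 \left(45 + 45\right) \frac{1}{2} = \left(-29\right) 90 \cdot \frac{1}{2} = \left(-2610\right) \frac{1}{2} = -1305$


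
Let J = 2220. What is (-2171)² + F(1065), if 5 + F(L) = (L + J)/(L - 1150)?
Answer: 80124355/17 ≈ 4.7132e+6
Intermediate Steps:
F(L) = -5 + (2220 + L)/(-1150 + L) (F(L) = -5 + (L + 2220)/(L - 1150) = -5 + (2220 + L)/(-1150 + L))
(-2171)² + F(1065) = (-2171)² + 2*(3985 - 2*1065)/(-1150 + 1065) = 4713241 + 2*(3985 - 2130)/(-85) = 4713241 + 2*(-1/85)*1855 = 4713241 - 742/17 = 80124355/17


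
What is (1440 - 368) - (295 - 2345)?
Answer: 3122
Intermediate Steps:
(1440 - 368) - (295 - 2345) = 1072 - 1*(-2050) = 1072 + 2050 = 3122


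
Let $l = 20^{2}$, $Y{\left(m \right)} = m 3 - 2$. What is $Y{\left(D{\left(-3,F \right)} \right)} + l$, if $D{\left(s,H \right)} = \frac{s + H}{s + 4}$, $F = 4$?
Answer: $401$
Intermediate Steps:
$D{\left(s,H \right)} = \frac{H + s}{4 + s}$
$Y{\left(m \right)} = -2 + 3 m$ ($Y{\left(m \right)} = 3 m - 2 = -2 + 3 m$)
$l = 400$
$Y{\left(D{\left(-3,F \right)} \right)} + l = \left(-2 + 3 \frac{4 - 3}{4 - 3}\right) + 400 = \left(-2 + 3 \cdot 1^{-1} \cdot 1\right) + 400 = \left(-2 + 3 \cdot 1 \cdot 1\right) + 400 = \left(-2 + 3 \cdot 1\right) + 400 = \left(-2 + 3\right) + 400 = 1 + 400 = 401$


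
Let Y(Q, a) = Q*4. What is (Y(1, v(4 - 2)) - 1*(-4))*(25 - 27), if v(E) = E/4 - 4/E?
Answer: -16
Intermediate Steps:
v(E) = -4/E + E/4 (v(E) = E*(1/4) - 4/E = E/4 - 4/E = -4/E + E/4)
Y(Q, a) = 4*Q
(Y(1, v(4 - 2)) - 1*(-4))*(25 - 27) = (4*1 - 1*(-4))*(25 - 27) = (4 + 4)*(-2) = 8*(-2) = -16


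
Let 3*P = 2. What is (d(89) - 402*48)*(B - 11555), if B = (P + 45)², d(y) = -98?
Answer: 1652873044/9 ≈ 1.8365e+8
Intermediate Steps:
P = ⅔ (P = (⅓)*2 = ⅔ ≈ 0.66667)
B = 18769/9 (B = (⅔ + 45)² = (137/3)² = 18769/9 ≈ 2085.4)
(d(89) - 402*48)*(B - 11555) = (-98 - 402*48)*(18769/9 - 11555) = (-98 - 19296)*(-85226/9) = -19394*(-85226/9) = 1652873044/9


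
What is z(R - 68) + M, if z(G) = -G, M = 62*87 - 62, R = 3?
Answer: 5397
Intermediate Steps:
M = 5332 (M = 5394 - 62 = 5332)
z(R - 68) + M = -(3 - 68) + 5332 = -1*(-65) + 5332 = 65 + 5332 = 5397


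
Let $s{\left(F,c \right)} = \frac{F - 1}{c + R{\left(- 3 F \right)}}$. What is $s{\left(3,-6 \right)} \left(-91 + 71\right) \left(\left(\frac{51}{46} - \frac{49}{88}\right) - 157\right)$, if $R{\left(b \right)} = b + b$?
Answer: $- \frac{1583255}{6072} \approx -260.75$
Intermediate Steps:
$R{\left(b \right)} = 2 b$
$s{\left(F,c \right)} = \frac{-1 + F}{c - 6 F}$ ($s{\left(F,c \right)} = \frac{F - 1}{c + 2 \left(- 3 F\right)} = \frac{-1 + F}{c - 6 F}$)
$s{\left(3,-6 \right)} \left(-91 + 71\right) \left(\left(\frac{51}{46} - \frac{49}{88}\right) - 157\right) = \frac{-1 + 3}{-6 - 18} \left(-91 + 71\right) \left(\left(\frac{51}{46} - \frac{49}{88}\right) - 157\right) = \frac{1}{-6 - 18} \cdot 2 \left(- 20 \left(\left(51 \cdot \frac{1}{46} - \frac{49}{88}\right) - 157\right)\right) = \frac{1}{-24} \cdot 2 \left(- 20 \left(\left(\frac{51}{46} - \frac{49}{88}\right) - 157\right)\right) = \left(- \frac{1}{24}\right) 2 \left(- 20 \left(\frac{1117}{2024} - 157\right)\right) = - \frac{\left(-20\right) \left(- \frac{316651}{2024}\right)}{12} = \left(- \frac{1}{12}\right) \frac{1583255}{506} = - \frac{1583255}{6072}$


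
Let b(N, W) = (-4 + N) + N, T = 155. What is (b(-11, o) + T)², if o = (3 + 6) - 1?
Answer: 16641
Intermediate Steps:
o = 8 (o = 9 - 1 = 8)
b(N, W) = -4 + 2*N
(b(-11, o) + T)² = ((-4 + 2*(-11)) + 155)² = ((-4 - 22) + 155)² = (-26 + 155)² = 129² = 16641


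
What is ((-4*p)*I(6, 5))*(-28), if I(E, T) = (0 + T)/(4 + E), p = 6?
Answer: 336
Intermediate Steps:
I(E, T) = T/(4 + E)
((-4*p)*I(6, 5))*(-28) = ((-4*6)*(5/(4 + 6)))*(-28) = -120/10*(-28) = -24*½*(-28) = -12*(-28) = 336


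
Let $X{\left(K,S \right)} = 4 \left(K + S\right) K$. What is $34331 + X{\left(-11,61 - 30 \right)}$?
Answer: $33451$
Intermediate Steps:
$X{\left(K,S \right)} = K \left(4 K + 4 S\right)$ ($X{\left(K,S \right)} = \left(4 K + 4 S\right) K = K \left(4 K + 4 S\right)$)
$34331 + X{\left(-11,61 - 30 \right)} = 34331 + 4 \left(-11\right) \left(-11 + \left(61 - 30\right)\right) = 34331 + 4 \left(-11\right) \left(-11 + 31\right) = 34331 + 4 \left(-11\right) 20 = 34331 - 880 = 33451$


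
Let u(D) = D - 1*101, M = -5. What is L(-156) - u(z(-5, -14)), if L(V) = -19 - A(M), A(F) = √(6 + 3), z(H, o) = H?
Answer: 84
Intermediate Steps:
A(F) = 3 (A(F) = √9 = 3)
u(D) = -101 + D (u(D) = D - 101 = -101 + D)
L(V) = -22 (L(V) = -19 - 1*3 = -19 - 3 = -22)
L(-156) - u(z(-5, -14)) = -22 - (-101 - 5) = -22 - 1*(-106) = -22 + 106 = 84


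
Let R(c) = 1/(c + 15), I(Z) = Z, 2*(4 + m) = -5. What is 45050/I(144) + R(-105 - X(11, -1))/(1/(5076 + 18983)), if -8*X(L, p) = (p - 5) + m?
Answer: 5283157/105480 ≈ 50.087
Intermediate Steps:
m = -13/2 (m = -4 + (1/2)*(-5) = -4 - 5/2 = -13/2 ≈ -6.5000)
X(L, p) = 23/16 - p/8 (X(L, p) = -((p - 5) - 13/2)/8 = -((-5 + p) - 13/2)/8 = -(-23/2 + p)/8 = 23/16 - p/8)
R(c) = 1/(15 + c)
45050/I(144) + R(-105 - X(11, -1))/(1/(5076 + 18983)) = 45050/144 + 1/((15 + (-105 - (23/16 - 1/8*(-1))))*(1/(5076 + 18983))) = 45050*(1/144) + 1/((15 + (-105 - (23/16 + 1/8)))*(1/24059)) = 22525/72 + 1/((15 + (-105 - 1*25/16))*(1/24059)) = 22525/72 + 24059/(15 + (-105 - 25/16)) = 22525/72 + 24059/(15 - 1705/16) = 22525/72 + 24059/(-1465/16) = 22525/72 - 16/1465*24059 = 22525/72 - 384944/1465 = 5283157/105480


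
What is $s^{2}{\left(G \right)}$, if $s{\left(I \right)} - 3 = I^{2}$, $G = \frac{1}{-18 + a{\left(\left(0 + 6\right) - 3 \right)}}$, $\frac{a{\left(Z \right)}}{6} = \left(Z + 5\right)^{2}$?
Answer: $\frac{161498693161}{17944209936} \approx 9.0$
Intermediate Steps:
$a{\left(Z \right)} = 6 \left(5 + Z\right)^{2}$ ($a{\left(Z \right)} = 6 \left(Z + 5\right)^{2} = 6 \left(5 + Z\right)^{2}$)
$G = \frac{1}{366}$ ($G = \frac{1}{-18 + 6 \left(5 + \left(\left(0 + 6\right) - 3\right)\right)^{2}} = \frac{1}{-18 + 6 \left(5 + \left(6 - 3\right)\right)^{2}} = \frac{1}{-18 + 6 \left(5 + 3\right)^{2}} = \frac{1}{-18 + 6 \cdot 8^{2}} = \frac{1}{-18 + 6 \cdot 64} = \frac{1}{-18 + 384} = \frac{1}{366} \approx 0.0027322$)
$s{\left(I \right)} = 3 + I^{2}$
$s^{2}{\left(G \right)} = \left(3 + \left(\frac{1}{366}\right)^{2}\right)^{2} = \left(3 + \frac{1}{133956}\right)^{2} = \left(\frac{401869}{133956}\right)^{2} = \frac{161498693161}{17944209936}$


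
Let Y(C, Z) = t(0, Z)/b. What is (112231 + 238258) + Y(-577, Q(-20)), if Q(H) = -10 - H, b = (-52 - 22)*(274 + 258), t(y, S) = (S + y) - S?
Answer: 350489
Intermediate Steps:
t(y, S) = y
b = -39368 (b = -74*532 = -39368)
Y(C, Z) = 0 (Y(C, Z) = 0/(-39368) = 0*(-1/39368) = 0)
(112231 + 238258) + Y(-577, Q(-20)) = (112231 + 238258) + 0 = 350489 + 0 = 350489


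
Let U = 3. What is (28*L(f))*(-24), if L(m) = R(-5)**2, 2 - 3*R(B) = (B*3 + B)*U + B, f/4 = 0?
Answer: -1005536/3 ≈ -3.3518e+5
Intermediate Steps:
f = 0 (f = 4*0 = 0)
R(B) = 2/3 - 13*B/3 (R(B) = 2/3 - ((B*3 + B)*3 + B)/3 = 2/3 - ((3*B + B)*3 + B)/3 = 2/3 - ((4*B)*3 + B)/3 = 2/3 - (12*B + B)/3 = 2/3 - 13*B/3)
L(m) = 4489/9 (L(m) = (2/3 - 13/3*(-5))**2 = (2/3 + 65/3)**2 = (67/3)**2 = 4489/9)
(28*L(f))*(-24) = (28*(4489/9))*(-24) = (125692/9)*(-24) = -1005536/3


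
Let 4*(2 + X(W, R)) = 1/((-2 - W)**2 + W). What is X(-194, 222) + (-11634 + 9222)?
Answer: -354085519/146680 ≈ -2414.0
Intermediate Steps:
X(W, R) = -2 + 1/(4*(W + (-2 - W)**2)) (X(W, R) = -2 + 1/(4*((-2 - W)**2 + W)) = -2 + 1/(4*(W + (-2 - W)**2)))
X(-194, 222) + (-11634 + 9222) = (1/4 - 2*(-194) - 2*(2 - 194)**2)/(-194 + (2 - 194)**2) + (-11634 + 9222) = (1/4 + 388 - 2*(-192)**2)/(-194 + (-192)**2) - 2412 = (1/4 + 388 - 2*36864)/(-194 + 36864) - 2412 = (1/4 + 388 - 73728)/36670 - 2412 = (1/36670)*(-293359/4) - 2412 = -293359/146680 - 2412 = -354085519/146680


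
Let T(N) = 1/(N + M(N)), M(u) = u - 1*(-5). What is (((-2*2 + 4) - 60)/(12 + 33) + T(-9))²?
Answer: 3025/1521 ≈ 1.9888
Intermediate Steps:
M(u) = 5 + u (M(u) = u + 5 = 5 + u)
T(N) = 1/(5 + 2*N) (T(N) = 1/(N + (5 + N)) = 1/(5 + 2*N))
(((-2*2 + 4) - 60)/(12 + 33) + T(-9))² = (((-2*2 + 4) - 60)/(12 + 33) + 1/(5 + 2*(-9)))² = (((-4 + 4) - 60)/45 + 1/(5 - 18))² = ((0 - 60)*(1/45) + 1/(-13))² = (-60*1/45 - 1/13)² = (-4/3 - 1/13)² = (-55/39)² = 3025/1521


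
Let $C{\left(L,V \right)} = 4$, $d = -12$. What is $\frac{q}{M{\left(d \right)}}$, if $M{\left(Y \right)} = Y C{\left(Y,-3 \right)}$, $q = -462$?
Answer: $\frac{77}{8} \approx 9.625$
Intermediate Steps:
$M{\left(Y \right)} = 4 Y$ ($M{\left(Y \right)} = Y 4 = 4 Y$)
$\frac{q}{M{\left(d \right)}} = - \frac{462}{4 \left(-12\right)} = - \frac{462}{-48} = \left(-462\right) \left(- \frac{1}{48}\right) = \frac{77}{8}$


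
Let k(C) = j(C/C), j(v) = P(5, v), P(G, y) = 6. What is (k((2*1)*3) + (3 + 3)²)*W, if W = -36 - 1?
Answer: -1554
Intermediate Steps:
W = -37
j(v) = 6
k(C) = 6
(k((2*1)*3) + (3 + 3)²)*W = (6 + (3 + 3)²)*(-37) = (6 + 6²)*(-37) = (6 + 36)*(-37) = 42*(-37) = -1554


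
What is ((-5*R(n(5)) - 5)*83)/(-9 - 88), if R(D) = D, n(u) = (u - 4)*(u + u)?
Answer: 4565/97 ≈ 47.062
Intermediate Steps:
n(u) = 2*u*(-4 + u) (n(u) = (-4 + u)*(2*u) = 2*u*(-4 + u))
((-5*R(n(5)) - 5)*83)/(-9 - 88) = ((-10*5*(-4 + 5) - 5)*83)/(-9 - 88) = ((-10*5 - 5)*83)/(-97) = ((-5*10 - 5)*83)*(-1/97) = ((-50 - 5)*83)*(-1/97) = -55*83*(-1/97) = -4565*(-1/97) = 4565/97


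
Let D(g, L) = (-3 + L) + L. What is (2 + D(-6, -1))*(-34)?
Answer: 102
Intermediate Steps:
D(g, L) = -3 + 2*L
(2 + D(-6, -1))*(-34) = (2 + (-3 + 2*(-1)))*(-34) = (2 + (-3 - 2))*(-34) = (2 - 5)*(-34) = -3*(-34) = 102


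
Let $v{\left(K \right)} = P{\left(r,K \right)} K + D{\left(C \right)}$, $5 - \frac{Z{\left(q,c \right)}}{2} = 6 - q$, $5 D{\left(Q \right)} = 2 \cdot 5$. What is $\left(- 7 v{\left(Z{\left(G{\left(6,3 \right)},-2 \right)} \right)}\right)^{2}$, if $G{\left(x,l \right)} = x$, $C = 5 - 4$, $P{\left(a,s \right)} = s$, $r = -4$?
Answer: $509796$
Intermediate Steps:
$C = 1$
$D{\left(Q \right)} = 2$ ($D{\left(Q \right)} = \frac{2 \cdot 5}{5} = \frac{1}{5} \cdot 10 = 2$)
$Z{\left(q,c \right)} = -2 + 2 q$ ($Z{\left(q,c \right)} = 10 - 2 \left(6 - q\right) = 10 + \left(-12 + 2 q\right) = -2 + 2 q$)
$v{\left(K \right)} = 2 + K^{2}$ ($v{\left(K \right)} = K K + 2 = K^{2} + 2 = 2 + K^{2}$)
$\left(- 7 v{\left(Z{\left(G{\left(6,3 \right)},-2 \right)} \right)}\right)^{2} = \left(- 7 \left(2 + \left(-2 + 2 \cdot 6\right)^{2}\right)\right)^{2} = \left(- 7 \left(2 + \left(-2 + 12\right)^{2}\right)\right)^{2} = \left(- 7 \left(2 + 10^{2}\right)\right)^{2} = \left(- 7 \left(2 + 100\right)\right)^{2} = \left(\left(-7\right) 102\right)^{2} = \left(-714\right)^{2} = 509796$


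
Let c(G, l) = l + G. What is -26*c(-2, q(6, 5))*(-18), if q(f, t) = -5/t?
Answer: -1404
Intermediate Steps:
c(G, l) = G + l
-26*c(-2, q(6, 5))*(-18) = -26*(-2 - 5/5)*(-18) = -26*(-2 - 5*⅕)*(-18) = -26*(-2 - 1)*(-18) = -26*(-3)*(-18) = 78*(-18) = -1404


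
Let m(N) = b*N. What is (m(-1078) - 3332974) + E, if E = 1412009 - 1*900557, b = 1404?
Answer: -4335034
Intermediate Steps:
E = 511452 (E = 1412009 - 900557 = 511452)
m(N) = 1404*N
(m(-1078) - 3332974) + E = (1404*(-1078) - 3332974) + 511452 = (-1513512 - 3332974) + 511452 = -4846486 + 511452 = -4335034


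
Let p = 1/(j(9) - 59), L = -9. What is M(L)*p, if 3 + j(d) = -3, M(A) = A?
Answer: 9/65 ≈ 0.13846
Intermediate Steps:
j(d) = -6 (j(d) = -3 - 3 = -6)
p = -1/65 (p = 1/(-6 - 59) = 1/(-65) = -1/65 ≈ -0.015385)
M(L)*p = -9*(-1/65) = 9/65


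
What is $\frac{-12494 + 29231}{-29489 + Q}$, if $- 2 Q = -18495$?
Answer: $- \frac{33474}{40483} \approx -0.82687$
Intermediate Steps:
$Q = \frac{18495}{2}$ ($Q = \left(- \frac{1}{2}\right) \left(-18495\right) = \frac{18495}{2} \approx 9247.5$)
$\frac{-12494 + 29231}{-29489 + Q} = \frac{-12494 + 29231}{-29489 + \frac{18495}{2}} = \frac{16737}{- \frac{40483}{2}} = 16737 \left(- \frac{2}{40483}\right) = - \frac{33474}{40483}$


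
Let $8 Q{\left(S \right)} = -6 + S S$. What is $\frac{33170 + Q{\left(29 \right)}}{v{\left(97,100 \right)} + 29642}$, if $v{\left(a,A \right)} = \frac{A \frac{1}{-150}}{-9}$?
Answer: $\frac{7187265}{6402688} \approx 1.1225$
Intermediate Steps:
$v{\left(a,A \right)} = \frac{A}{1350}$ ($v{\left(a,A \right)} = A \left(- \frac{1}{150}\right) \left(- \frac{1}{9}\right) = - \frac{A}{150} \left(- \frac{1}{9}\right) = \frac{A}{1350}$)
$Q{\left(S \right)} = - \frac{3}{4} + \frac{S^{2}}{8}$ ($Q{\left(S \right)} = \frac{-6 + S S}{8} = \frac{-6 + S^{2}}{8} = - \frac{3}{4} + \frac{S^{2}}{8}$)
$\frac{33170 + Q{\left(29 \right)}}{v{\left(97,100 \right)} + 29642} = \frac{33170 - \left(\frac{3}{4} - \frac{29^{2}}{8}\right)}{\frac{1}{1350} \cdot 100 + 29642} = \frac{33170 + \left(- \frac{3}{4} + \frac{1}{8} \cdot 841\right)}{\frac{2}{27} + 29642} = \frac{33170 + \left(- \frac{3}{4} + \frac{841}{8}\right)}{\frac{800336}{27}} = \left(33170 + \frac{835}{8}\right) \frac{27}{800336} = \frac{266195}{8} \cdot \frac{27}{800336} = \frac{7187265}{6402688}$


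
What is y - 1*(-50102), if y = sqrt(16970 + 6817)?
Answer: 50102 + 3*sqrt(2643) ≈ 50256.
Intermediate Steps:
y = 3*sqrt(2643) (y = sqrt(23787) = 3*sqrt(2643) ≈ 154.23)
y - 1*(-50102) = 3*sqrt(2643) - 1*(-50102) = 3*sqrt(2643) + 50102 = 50102 + 3*sqrt(2643)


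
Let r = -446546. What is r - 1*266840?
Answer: -713386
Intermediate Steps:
r - 1*266840 = -446546 - 1*266840 = -446546 - 266840 = -713386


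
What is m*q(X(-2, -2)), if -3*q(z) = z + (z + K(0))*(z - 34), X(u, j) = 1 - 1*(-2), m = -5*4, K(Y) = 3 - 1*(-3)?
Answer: -1840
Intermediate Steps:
K(Y) = 6 (K(Y) = 3 + 3 = 6)
m = -20
X(u, j) = 3 (X(u, j) = 1 + 2 = 3)
q(z) = -z/3 - (-34 + z)*(6 + z)/3 (q(z) = -(z + (z + 6)*(z - 34))/3 = -(z + (6 + z)*(-34 + z))/3 = -(z + (-34 + z)*(6 + z))/3 = -z/3 - (-34 + z)*(6 + z)/3)
m*q(X(-2, -2)) = -20*(68 + 9*3 - 1/3*3**2) = -20*(68 + 27 - 1/3*9) = -20*(68 + 27 - 3) = -20*92 = -1840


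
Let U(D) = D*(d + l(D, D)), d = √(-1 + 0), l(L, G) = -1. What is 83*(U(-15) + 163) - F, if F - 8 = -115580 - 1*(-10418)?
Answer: 119928 - 1245*I ≈ 1.1993e+5 - 1245.0*I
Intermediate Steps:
d = I (d = √(-1) = I ≈ 1.0*I)
U(D) = D*(-1 + I) (U(D) = D*(I - 1) = D*(-1 + I))
F = -105154 (F = 8 + (-115580 - 1*(-10418)) = 8 + (-115580 + 10418) = 8 - 105162 = -105154)
83*(U(-15) + 163) - F = 83*(-15*(-1 + I) + 163) - 1*(-105154) = 83*((15 - 15*I) + 163) + 105154 = 83*(178 - 15*I) + 105154 = (14774 - 1245*I) + 105154 = 119928 - 1245*I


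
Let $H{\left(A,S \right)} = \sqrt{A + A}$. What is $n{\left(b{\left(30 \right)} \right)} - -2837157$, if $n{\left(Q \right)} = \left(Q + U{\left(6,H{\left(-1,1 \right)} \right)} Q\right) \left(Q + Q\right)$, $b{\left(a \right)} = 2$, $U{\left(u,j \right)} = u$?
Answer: $2837213$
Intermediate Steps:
$H{\left(A,S \right)} = \sqrt{2} \sqrt{A}$ ($H{\left(A,S \right)} = \sqrt{2 A} = \sqrt{2} \sqrt{A}$)
$n{\left(Q \right)} = 14 Q^{2}$ ($n{\left(Q \right)} = \left(Q + 6 Q\right) \left(Q + Q\right) = 7 Q 2 Q = 14 Q^{2}$)
$n{\left(b{\left(30 \right)} \right)} - -2837157 = 14 \cdot 2^{2} - -2837157 = 14 \cdot 4 + 2837157 = 56 + 2837157 = 2837213$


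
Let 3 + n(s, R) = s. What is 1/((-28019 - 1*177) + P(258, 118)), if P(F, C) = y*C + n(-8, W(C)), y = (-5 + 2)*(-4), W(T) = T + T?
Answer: -1/26791 ≈ -3.7326e-5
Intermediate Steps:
W(T) = 2*T
n(s, R) = -3 + s
y = 12 (y = -3*(-4) = 12)
P(F, C) = -11 + 12*C (P(F, C) = 12*C + (-3 - 8) = 12*C - 11 = -11 + 12*C)
1/((-28019 - 1*177) + P(258, 118)) = 1/((-28019 - 1*177) + (-11 + 12*118)) = 1/((-28019 - 177) + (-11 + 1416)) = 1/(-28196 + 1405) = 1/(-26791) = -1/26791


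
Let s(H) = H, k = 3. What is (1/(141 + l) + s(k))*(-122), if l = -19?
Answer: -367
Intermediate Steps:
(1/(141 + l) + s(k))*(-122) = (1/(141 - 19) + 3)*(-122) = (1/122 + 3)*(-122) = (367/122)*(-122) = -367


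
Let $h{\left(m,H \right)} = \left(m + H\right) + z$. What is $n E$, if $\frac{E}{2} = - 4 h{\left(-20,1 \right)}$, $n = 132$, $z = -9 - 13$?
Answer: $43296$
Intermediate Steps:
$z = -22$ ($z = -9 - 13 = -22$)
$h{\left(m,H \right)} = -22 + H + m$ ($h{\left(m,H \right)} = \left(m + H\right) - 22 = \left(H + m\right) - 22 = -22 + H + m$)
$E = 328$ ($E = 2 \left(- 4 \left(-22 + 1 - 20\right)\right) = 2 \left(\left(-4\right) \left(-41\right)\right) = 2 \cdot 164 = 328$)
$n E = 132 \cdot 328 = 43296$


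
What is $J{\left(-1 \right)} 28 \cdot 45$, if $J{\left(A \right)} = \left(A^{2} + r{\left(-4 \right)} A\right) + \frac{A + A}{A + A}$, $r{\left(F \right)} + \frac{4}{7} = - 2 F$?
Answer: $-6840$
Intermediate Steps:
$r{\left(F \right)} = - \frac{4}{7} - 2 F$
$J{\left(A \right)} = 1 + A^{2} + \frac{52 A}{7}$ ($J{\left(A \right)} = \left(A^{2} + \left(- \frac{4}{7} - -8\right) A\right) + \frac{A + A}{A + A} = \left(A^{2} + \left(- \frac{4}{7} + 8\right) A\right) + \frac{2 A}{2 A} = \left(A^{2} + \frac{52 A}{7}\right) + 2 A \frac{1}{2 A} = \left(A^{2} + \frac{52 A}{7}\right) + 1 = 1 + A^{2} + \frac{52 A}{7}$)
$J{\left(-1 \right)} 28 \cdot 45 = \left(1 + \left(-1\right)^{2} + \frac{52}{7} \left(-1\right)\right) 28 \cdot 45 = \left(1 + 1 - \frac{52}{7}\right) 28 \cdot 45 = \left(- \frac{38}{7}\right) 28 \cdot 45 = \left(-152\right) 45 = -6840$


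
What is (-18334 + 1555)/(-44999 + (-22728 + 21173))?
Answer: 5593/15518 ≈ 0.36042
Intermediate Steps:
(-18334 + 1555)/(-44999 + (-22728 + 21173)) = -16779/(-44999 - 1555) = -16779/(-46554) = -16779*(-1/46554) = 5593/15518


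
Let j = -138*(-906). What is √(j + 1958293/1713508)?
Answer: √91774818719842909/856754 ≈ 353.59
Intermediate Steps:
j = 125028
√(j + 1958293/1713508) = √(125028 + 1958293/1713508) = √(214238436517/1713508) = √91774818719842909/856754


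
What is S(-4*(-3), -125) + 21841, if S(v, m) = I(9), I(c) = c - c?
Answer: 21841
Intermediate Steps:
I(c) = 0
S(v, m) = 0
S(-4*(-3), -125) + 21841 = 0 + 21841 = 21841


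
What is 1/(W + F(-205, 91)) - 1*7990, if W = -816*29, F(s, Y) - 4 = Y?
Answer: -188316311/23569 ≈ -7990.0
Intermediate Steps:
F(s, Y) = 4 + Y
W = -23664
1/(W + F(-205, 91)) - 1*7990 = 1/(-23664 + (4 + 91)) - 1*7990 = 1/(-23664 + 95) - 7990 = 1/(-23569) - 7990 = -1/23569 - 7990 = -188316311/23569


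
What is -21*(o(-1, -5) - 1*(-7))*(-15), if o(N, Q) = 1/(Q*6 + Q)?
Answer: 2196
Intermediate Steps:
o(N, Q) = 1/(7*Q) (o(N, Q) = 1/(6*Q + Q) = 1/(7*Q))
-21*(o(-1, -5) - 1*(-7))*(-15) = -21*((⅐)/(-5) - 1*(-7))*(-15) = -21*((⅐)*(-⅕) + 7)*(-15) = -21*(-1/35 + 7)*(-15) = -21*244/35*(-15) = -732/5*(-15) = 2196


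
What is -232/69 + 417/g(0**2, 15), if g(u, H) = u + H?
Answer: 8431/345 ≈ 24.438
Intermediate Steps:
g(u, H) = H + u
-232/69 + 417/g(0**2, 15) = -232/69 + 417/(15 + 0**2) = -232*1/69 + 417/(15 + 0) = -232/69 + 417/15 = -232/69 + 417*(1/15) = -232/69 + 139/5 = 8431/345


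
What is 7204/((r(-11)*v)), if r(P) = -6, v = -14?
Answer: 1801/21 ≈ 85.762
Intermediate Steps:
7204/((r(-11)*v)) = 7204/((-6*(-14))) = 7204/84 = 7204*(1/84) = 1801/21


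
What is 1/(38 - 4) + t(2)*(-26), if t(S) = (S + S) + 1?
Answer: -4419/34 ≈ -129.97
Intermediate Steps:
t(S) = 1 + 2*S (t(S) = 2*S + 1 = 1 + 2*S)
1/(38 - 4) + t(2)*(-26) = 1/(38 - 4) + (1 + 2*2)*(-26) = 1/34 + (1 + 4)*(-26) = 1/34 + 5*(-26) = 1/34 - 130 = -4419/34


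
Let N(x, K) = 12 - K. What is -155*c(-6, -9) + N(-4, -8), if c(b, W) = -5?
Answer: 795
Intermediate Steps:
-155*c(-6, -9) + N(-4, -8) = -155*(-5) + (12 - 1*(-8)) = 775 + (12 + 8) = 775 + 20 = 795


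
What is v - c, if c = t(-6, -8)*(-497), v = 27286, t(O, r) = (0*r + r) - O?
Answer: 26292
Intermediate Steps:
t(O, r) = r - O (t(O, r) = (0 + r) - O = r - O)
c = 994 (c = (-8 - 1*(-6))*(-497) = (-8 + 6)*(-497) = -2*(-497) = 994)
v - c = 27286 - 1*994 = 27286 - 994 = 26292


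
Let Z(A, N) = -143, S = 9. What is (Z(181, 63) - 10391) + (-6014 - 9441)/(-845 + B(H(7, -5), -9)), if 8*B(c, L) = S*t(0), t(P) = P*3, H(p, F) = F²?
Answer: -1777155/169 ≈ -10516.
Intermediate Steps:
t(P) = 3*P
B(c, L) = 0 (B(c, L) = (9*(3*0))/8 = (9*0)/8 = (⅛)*0 = 0)
(Z(181, 63) - 10391) + (-6014 - 9441)/(-845 + B(H(7, -5), -9)) = (-143 - 10391) + (-6014 - 9441)/(-845 + 0) = -10534 - 15455/(-845) = -10534 - 15455*(-1/845) = -10534 + 3091/169 = -1777155/169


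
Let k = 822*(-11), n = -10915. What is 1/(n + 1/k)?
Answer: -9042/98693431 ≈ -9.1617e-5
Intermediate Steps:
k = -9042
1/(n + 1/k) = 1/(-10915 + 1/(-9042)) = 1/(-10915 - 1/9042) = 1/(-98693431/9042) = -9042/98693431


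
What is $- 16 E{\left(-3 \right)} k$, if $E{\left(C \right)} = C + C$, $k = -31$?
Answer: $-2976$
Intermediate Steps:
$E{\left(C \right)} = 2 C$
$- 16 E{\left(-3 \right)} k = - 16 \cdot 2 \left(-3\right) \left(-31\right) = \left(-16\right) \left(-6\right) \left(-31\right) = 96 \left(-31\right) = -2976$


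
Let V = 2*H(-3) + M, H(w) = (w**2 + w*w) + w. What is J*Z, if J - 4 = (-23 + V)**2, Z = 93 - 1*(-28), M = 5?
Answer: 17908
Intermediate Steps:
H(w) = w + 2*w**2 (H(w) = (w**2 + w**2) + w = 2*w**2 + w = w + 2*w**2)
Z = 121 (Z = 93 + 28 = 121)
V = 35 (V = 2*(-3*(1 + 2*(-3))) + 5 = 2*(-3*(1 - 6)) + 5 = 2*(-3*(-5)) + 5 = 2*15 + 5 = 30 + 5 = 35)
J = 148 (J = 4 + (-23 + 35)**2 = 4 + 12**2 = 4 + 144 = 148)
J*Z = 148*121 = 17908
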